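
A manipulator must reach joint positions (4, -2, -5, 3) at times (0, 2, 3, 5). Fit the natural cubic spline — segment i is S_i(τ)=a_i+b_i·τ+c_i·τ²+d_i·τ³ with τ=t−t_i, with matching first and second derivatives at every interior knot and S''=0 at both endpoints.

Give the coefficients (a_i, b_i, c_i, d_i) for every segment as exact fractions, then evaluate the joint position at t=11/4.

  seg 0: a=4 b=-13/5 c=0 d=-1/10
  seg 1: a=-2 b=-19/5 c=-3/5 d=7/5
  seg 2: a=-5 b=-4/5 c=18/5 d=-3/5
S(11/4) = -1471/320

Δ: Δ0=-3, Δ1=-3, Δ2=4
row 1: diag=6, rhs=0; c'=1/6, d'=0
row 2: denom=6−1·1/6=35/6; d'=(42−1·0)/(35/6)=36/5
back: M2=36/5
back: M1=0−1/6·36/5=-6/5
M: M0=0, M1=-6/5, M2=36/5, M3=0
seg 0: a=4, c=M0/2=0, d=(M1−M0)/(6·2)=-1/10, b=Δ0−h0·(2M0+M1)/6=-13/5
seg 1: a=-2, c=M1/2=-3/5, d=(M2−M1)/(6·1)=7/5, b=Δ1−h1·(2M1+M2)/6=-19/5
seg 2: a=-5, c=M2/2=18/5, d=(M3−M2)/(6·2)=-3/5, b=Δ2−h2·(2M2+M3)/6=-4/5
t_q=11/4 → seg 1, τ=3/4; S=-2+-19/5·τ+-3/5·τ²+7/5·τ³=-1471/320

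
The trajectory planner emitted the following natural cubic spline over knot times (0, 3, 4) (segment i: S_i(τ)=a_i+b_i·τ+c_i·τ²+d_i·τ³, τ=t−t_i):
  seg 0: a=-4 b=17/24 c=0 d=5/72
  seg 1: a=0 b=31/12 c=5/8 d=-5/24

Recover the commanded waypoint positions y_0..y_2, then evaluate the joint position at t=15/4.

y_0=-4 y_1=0 y_2=3
S(15/4) = 1127/512

y_0 = S_0(0) = a_0 = -4
y_1 = S_1(0) = a_1 = 0
y_2 = S_1(1) = 3
t_q=15/4 is in segment 1 (τ=3/4); S_1(τ)=1127/512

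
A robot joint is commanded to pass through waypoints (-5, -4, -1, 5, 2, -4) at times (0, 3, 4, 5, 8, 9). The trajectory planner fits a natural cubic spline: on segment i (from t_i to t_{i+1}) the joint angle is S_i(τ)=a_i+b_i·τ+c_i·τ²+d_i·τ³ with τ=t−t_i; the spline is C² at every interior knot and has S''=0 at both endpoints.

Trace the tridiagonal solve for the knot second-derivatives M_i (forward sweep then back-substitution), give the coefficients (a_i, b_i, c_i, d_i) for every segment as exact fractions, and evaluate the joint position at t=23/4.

  seg 0: a=-5 b=-177/547 c=0 d=1078/14769
  seg 1: a=-4 b=901/547 c=1078/1641 d=1142/1641
  seg 2: a=-1 b=8285/1641 c=4504/1641 d=-981/547
  seg 3: a=5 b=8464/1641 c=-4325/1641 d=2870/14769
  seg 4: a=2 b=-8876/1641 c=-485/547 d=485/1641
S(23/4) = 130717/17504

Δ: Δ0=1/3, Δ1=3, Δ2=6, Δ3=-1, Δ4=-6
row 1: diag=8, rhs=16; c'=1/8, d'=2
row 2: denom=4−1·1/8=31/8; d'=(18−1·2)/(31/8)=128/31
row 3: denom=8−1·8/31=240/31; d'=(-42−1·128/31)/(240/31)=-143/24
row 4: denom=8−3·31/80=547/80; d'=(-30−3·-143/24)/(547/80)=-970/547
back: M4=-970/547
back: M3=-143/24−31/80·-970/547=-8650/1641
back: M2=128/31−8/31·-8650/1641=9008/1641
back: M1=2−1/8·9008/1641=2156/1641
M: M0=0, M1=2156/1641, M2=9008/1641, M3=-8650/1641, M4=-970/547, M5=0
seg 0: a=-5, c=M0/2=0, d=(M1−M0)/(6·3)=1078/14769, b=Δ0−h0·(2M0+M1)/6=-177/547
seg 1: a=-4, c=M1/2=1078/1641, d=(M2−M1)/(6·1)=1142/1641, b=Δ1−h1·(2M1+M2)/6=901/547
seg 2: a=-1, c=M2/2=4504/1641, d=(M3−M2)/(6·1)=-981/547, b=Δ2−h2·(2M2+M3)/6=8285/1641
seg 3: a=5, c=M3/2=-4325/1641, d=(M4−M3)/(6·3)=2870/14769, b=Δ3−h3·(2M3+M4)/6=8464/1641
seg 4: a=2, c=M4/2=-485/547, d=(M5−M4)/(6·1)=485/1641, b=Δ4−h4·(2M4+M5)/6=-8876/1641
t_q=23/4 → seg 3, τ=3/4; S=5+8464/1641·τ+-4325/1641·τ²+2870/14769·τ³=130717/17504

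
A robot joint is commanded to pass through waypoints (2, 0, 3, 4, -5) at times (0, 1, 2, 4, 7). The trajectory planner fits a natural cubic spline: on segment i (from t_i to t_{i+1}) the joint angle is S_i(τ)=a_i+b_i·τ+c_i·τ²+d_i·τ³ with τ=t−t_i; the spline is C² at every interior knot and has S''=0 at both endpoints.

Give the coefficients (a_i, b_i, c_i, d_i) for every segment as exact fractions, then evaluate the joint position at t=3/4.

  seg 0: a=2 b=-363/107 c=0 d=149/107
  seg 1: a=0 b=84/107 c=447/107 d=-210/107
  seg 2: a=3 b=348/107 c=-183/107 d=143/856
  seg 3: a=4 b=-339/214 c=-303/428 d=101/1284
S(3/4) = 295/6848

Δ: Δ0=-2, Δ1=3, Δ2=1/2, Δ3=-3
row 1: diag=4, rhs=30; c'=1/4, d'=15/2
row 2: denom=6−1·1/4=23/4; d'=(-15−1·15/2)/(23/4)=-90/23
row 3: denom=10−2·8/23=214/23; d'=(-21−2·-90/23)/(214/23)=-303/214
back: M3=-303/214
back: M2=-90/23−8/23·-303/214=-366/107
back: M1=15/2−1/4·-366/107=894/107
M: M0=0, M1=894/107, M2=-366/107, M3=-303/214, M4=0
seg 0: a=2, c=M0/2=0, d=(M1−M0)/(6·1)=149/107, b=Δ0−h0·(2M0+M1)/6=-363/107
seg 1: a=0, c=M1/2=447/107, d=(M2−M1)/(6·1)=-210/107, b=Δ1−h1·(2M1+M2)/6=84/107
seg 2: a=3, c=M2/2=-183/107, d=(M3−M2)/(6·2)=143/856, b=Δ2−h2·(2M2+M3)/6=348/107
seg 3: a=4, c=M3/2=-303/428, d=(M4−M3)/(6·3)=101/1284, b=Δ3−h3·(2M3+M4)/6=-339/214
t_q=3/4 → seg 0, τ=3/4; S=2+-363/107·τ+0·τ²+149/107·τ³=295/6848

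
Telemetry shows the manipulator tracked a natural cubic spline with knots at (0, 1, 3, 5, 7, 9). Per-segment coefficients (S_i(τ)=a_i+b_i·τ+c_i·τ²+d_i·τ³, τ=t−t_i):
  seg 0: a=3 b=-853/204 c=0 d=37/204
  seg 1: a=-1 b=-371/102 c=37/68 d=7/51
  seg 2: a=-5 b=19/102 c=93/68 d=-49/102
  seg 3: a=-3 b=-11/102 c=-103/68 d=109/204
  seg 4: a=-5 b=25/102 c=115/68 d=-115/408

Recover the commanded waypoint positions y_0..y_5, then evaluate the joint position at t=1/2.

y_0=3 y_1=-1 y_2=-5 y_3=-3 y_4=-5 y_5=0
S(1/2) = 507/544

y_0 = S_0(0) = a_0 = 3
y_1 = S_1(0) = a_1 = -1
y_2 = S_2(0) = a_2 = -5
y_3 = S_3(0) = a_3 = -3
y_4 = S_4(0) = a_4 = -5
y_5 = S_4(2) = 0
t_q=1/2 is in segment 0 (τ=1/2); S_0(τ)=507/544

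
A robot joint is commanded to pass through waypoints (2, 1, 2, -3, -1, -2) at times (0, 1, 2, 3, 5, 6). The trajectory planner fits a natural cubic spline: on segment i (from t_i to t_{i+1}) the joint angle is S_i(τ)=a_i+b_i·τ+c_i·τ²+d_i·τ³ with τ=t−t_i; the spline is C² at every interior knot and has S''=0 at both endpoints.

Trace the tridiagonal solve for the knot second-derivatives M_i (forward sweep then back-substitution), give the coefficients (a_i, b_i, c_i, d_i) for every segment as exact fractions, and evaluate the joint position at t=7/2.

Δ: Δ0=-1, Δ1=1, Δ2=-5, Δ3=1, Δ4=-1
row 1: diag=4, rhs=12; c'=1/4, d'=3
row 2: denom=4−1·1/4=15/4; d'=(-36−1·3)/(15/4)=-52/5
row 3: denom=6−1·4/15=86/15; d'=(36−1·-52/5)/(86/15)=348/43
row 4: denom=6−2·15/43=228/43; d'=(-12−2·348/43)/(228/43)=-101/19
back: M4=-101/19
back: M3=348/43−15/43·-101/19=189/19
back: M2=-52/5−4/15·189/19=-248/19
back: M1=3−1/4·-248/19=119/19
M: M0=0, M1=119/19, M2=-248/19, M3=189/19, M4=-101/19, M5=0
seg 0: a=2, c=M0/2=0, d=(M1−M0)/(6·1)=119/114, b=Δ0−h0·(2M0+M1)/6=-233/114
seg 1: a=1, c=M1/2=119/38, d=(M2−M1)/(6·1)=-367/114, b=Δ1−h1·(2M1+M2)/6=62/57
seg 2: a=2, c=M2/2=-124/19, d=(M3−M2)/(6·1)=23/6, b=Δ2−h2·(2M2+M3)/6=-263/114
seg 3: a=-3, c=M3/2=189/38, d=(M4−M3)/(6·2)=-145/114, b=Δ3−h3·(2M3+M4)/6=-220/57
seg 4: a=-1, c=M4/2=-101/38, d=(M5−M4)/(6·1)=101/114, b=Δ4−h4·(2M4+M5)/6=44/57
t_q=7/2 → seg 3, τ=1/2; S=-3+-220/57·τ+189/38·τ²+-145/114·τ³=-1169/304

  seg 0: a=2 b=-233/114 c=0 d=119/114
  seg 1: a=1 b=62/57 c=119/38 d=-367/114
  seg 2: a=2 b=-263/114 c=-124/19 d=23/6
  seg 3: a=-3 b=-220/57 c=189/38 d=-145/114
  seg 4: a=-1 b=44/57 c=-101/38 d=101/114
S(7/2) = -1169/304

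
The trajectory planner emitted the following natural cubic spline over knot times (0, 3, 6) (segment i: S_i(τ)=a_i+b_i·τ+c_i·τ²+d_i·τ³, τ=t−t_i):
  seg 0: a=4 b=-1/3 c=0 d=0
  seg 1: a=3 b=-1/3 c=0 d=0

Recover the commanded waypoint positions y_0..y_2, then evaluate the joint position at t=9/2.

y_0=4 y_1=3 y_2=2
S(9/2) = 5/2

y_0 = S_0(0) = a_0 = 4
y_1 = S_1(0) = a_1 = 3
y_2 = S_1(3) = 2
t_q=9/2 is in segment 1 (τ=3/2); S_1(τ)=5/2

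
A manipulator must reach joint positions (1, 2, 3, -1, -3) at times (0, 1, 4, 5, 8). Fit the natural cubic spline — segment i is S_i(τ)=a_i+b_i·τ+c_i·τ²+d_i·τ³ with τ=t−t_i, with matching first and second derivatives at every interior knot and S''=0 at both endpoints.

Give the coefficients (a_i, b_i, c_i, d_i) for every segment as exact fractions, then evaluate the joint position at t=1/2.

Δ: Δ0=1, Δ1=1/3, Δ2=-4, Δ3=-2/3
row 1: diag=8, rhs=-4; c'=3/8, d'=-1/2
row 2: denom=8−3·3/8=55/8; d'=(-26−3·-1/2)/(55/8)=-196/55
row 3: denom=8−1·8/55=432/55; d'=(20−1·-196/55)/(432/55)=3
back: M3=3
back: M2=-196/55−8/55·3=-4
back: M1=-1/2−3/8·-4=1
M: M0=0, M1=1, M2=-4, M3=3, M4=0
seg 0: a=1, c=M0/2=0, d=(M1−M0)/(6·1)=1/6, b=Δ0−h0·(2M0+M1)/6=5/6
seg 1: a=2, c=M1/2=1/2, d=(M2−M1)/(6·3)=-5/18, b=Δ1−h1·(2M1+M2)/6=4/3
seg 2: a=3, c=M2/2=-2, d=(M3−M2)/(6·1)=7/6, b=Δ2−h2·(2M2+M3)/6=-19/6
seg 3: a=-1, c=M3/2=3/2, d=(M4−M3)/(6·3)=-1/6, b=Δ3−h3·(2M3+M4)/6=-11/3
t_q=1/2 → seg 0, τ=1/2; S=1+5/6·τ+0·τ²+1/6·τ³=23/16

  seg 0: a=1 b=5/6 c=0 d=1/6
  seg 1: a=2 b=4/3 c=1/2 d=-5/18
  seg 2: a=3 b=-19/6 c=-2 d=7/6
  seg 3: a=-1 b=-11/3 c=3/2 d=-1/6
S(1/2) = 23/16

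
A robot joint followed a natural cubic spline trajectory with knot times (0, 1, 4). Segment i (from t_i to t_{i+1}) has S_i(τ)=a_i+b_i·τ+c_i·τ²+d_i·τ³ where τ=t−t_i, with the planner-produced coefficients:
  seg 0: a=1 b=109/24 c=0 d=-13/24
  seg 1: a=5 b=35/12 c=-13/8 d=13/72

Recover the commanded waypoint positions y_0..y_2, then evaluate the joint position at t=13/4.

y_0=1 y_1=5 y_2=4
S(13/4) = 2761/512

y_0 = S_0(0) = a_0 = 1
y_1 = S_1(0) = a_1 = 5
y_2 = S_1(3) = 4
t_q=13/4 is in segment 1 (τ=9/4); S_1(τ)=2761/512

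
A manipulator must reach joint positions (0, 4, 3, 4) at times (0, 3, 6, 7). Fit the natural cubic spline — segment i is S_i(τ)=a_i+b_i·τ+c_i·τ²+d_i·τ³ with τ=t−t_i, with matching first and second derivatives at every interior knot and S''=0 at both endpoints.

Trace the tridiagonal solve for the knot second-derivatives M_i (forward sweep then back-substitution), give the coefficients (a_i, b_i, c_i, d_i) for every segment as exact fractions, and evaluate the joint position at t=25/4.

  seg 0: a=0 b=56/29 c=0 d=-52/783
  seg 1: a=4 b=4/29 c=-52/87 d=115/783
  seg 2: a=3 b=15/29 c=21/29 d=-7/29
S(25/4) = 5885/1856

Δ: Δ0=4/3, Δ1=-1/3, Δ2=1
row 1: diag=12, rhs=-10; c'=1/4, d'=-5/6
row 2: denom=8−3·1/4=29/4; d'=(8−3·-5/6)/(29/4)=42/29
back: M2=42/29
back: M1=-5/6−1/4·42/29=-104/87
M: M0=0, M1=-104/87, M2=42/29, M3=0
seg 0: a=0, c=M0/2=0, d=(M1−M0)/(6·3)=-52/783, b=Δ0−h0·(2M0+M1)/6=56/29
seg 1: a=4, c=M1/2=-52/87, d=(M2−M1)/(6·3)=115/783, b=Δ1−h1·(2M1+M2)/6=4/29
seg 2: a=3, c=M2/2=21/29, d=(M3−M2)/(6·1)=-7/29, b=Δ2−h2·(2M2+M3)/6=15/29
t_q=25/4 → seg 2, τ=1/4; S=3+15/29·τ+21/29·τ²+-7/29·τ³=5885/1856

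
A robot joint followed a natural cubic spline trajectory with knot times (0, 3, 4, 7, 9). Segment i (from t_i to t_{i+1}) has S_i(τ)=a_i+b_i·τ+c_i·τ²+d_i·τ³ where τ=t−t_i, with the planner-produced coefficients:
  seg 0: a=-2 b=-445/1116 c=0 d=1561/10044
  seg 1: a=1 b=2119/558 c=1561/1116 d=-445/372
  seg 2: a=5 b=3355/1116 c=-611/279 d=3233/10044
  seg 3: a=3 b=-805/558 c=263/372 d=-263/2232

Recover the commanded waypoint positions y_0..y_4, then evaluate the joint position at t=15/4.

y_0 = S_0(0) = a_0 = -2
y_1 = S_1(0) = a_1 = 1
y_2 = S_2(0) = a_2 = 5
y_3 = S_3(0) = a_3 = 3
y_4 = S_3(2) = 2
t_q=15/4 is in segment 1 (τ=3/4); S_1(τ)=98333/23808

y_0=-2 y_1=1 y_2=5 y_3=3 y_4=2
S(15/4) = 98333/23808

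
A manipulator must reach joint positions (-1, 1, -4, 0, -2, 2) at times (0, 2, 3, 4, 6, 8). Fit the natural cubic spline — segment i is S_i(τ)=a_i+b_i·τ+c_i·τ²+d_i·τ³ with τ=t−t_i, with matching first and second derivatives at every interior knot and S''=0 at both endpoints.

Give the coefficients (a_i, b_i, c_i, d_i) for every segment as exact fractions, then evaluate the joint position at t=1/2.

  seg 0: a=-1 b=966/241 c=0 d=-725/964
  seg 1: a=1 b=-1209/241 c=-2175/482 d=2183/482
  seg 2: a=-4 b=-219/482 c=2187/241 d=-2227/482
  seg 3: a=0 b=924/241 c=-2307/482 d=571/482
  seg 4: a=-2 b=-264/241 c=1119/482 d=-373/964
S(1/2) = 7019/7712

Δ: Δ0=1, Δ1=-5, Δ2=4, Δ3=-1, Δ4=2
row 1: diag=6, rhs=-36; c'=1/6, d'=-6
row 2: denom=4−1·1/6=23/6; d'=(54−1·-6)/(23/6)=360/23
row 3: denom=6−1·6/23=132/23; d'=(-30−1·360/23)/(132/23)=-175/22
row 4: denom=8−2·23/66=241/33; d'=(18−2·-175/22)/(241/33)=1119/241
back: M4=1119/241
back: M3=-175/22−23/66·1119/241=-2307/241
back: M2=360/23−6/23·-2307/241=4374/241
back: M1=-6−1/6·4374/241=-2175/241
M: M0=0, M1=-2175/241, M2=4374/241, M3=-2307/241, M4=1119/241, M5=0
seg 0: a=-1, c=M0/2=0, d=(M1−M0)/(6·2)=-725/964, b=Δ0−h0·(2M0+M1)/6=966/241
seg 1: a=1, c=M1/2=-2175/482, d=(M2−M1)/(6·1)=2183/482, b=Δ1−h1·(2M1+M2)/6=-1209/241
seg 2: a=-4, c=M2/2=2187/241, d=(M3−M2)/(6·1)=-2227/482, b=Δ2−h2·(2M2+M3)/6=-219/482
seg 3: a=0, c=M3/2=-2307/482, d=(M4−M3)/(6·2)=571/482, b=Δ3−h3·(2M3+M4)/6=924/241
seg 4: a=-2, c=M4/2=1119/482, d=(M5−M4)/(6·2)=-373/964, b=Δ4−h4·(2M4+M5)/6=-264/241
t_q=1/2 → seg 0, τ=1/2; S=-1+966/241·τ+0·τ²+-725/964·τ³=7019/7712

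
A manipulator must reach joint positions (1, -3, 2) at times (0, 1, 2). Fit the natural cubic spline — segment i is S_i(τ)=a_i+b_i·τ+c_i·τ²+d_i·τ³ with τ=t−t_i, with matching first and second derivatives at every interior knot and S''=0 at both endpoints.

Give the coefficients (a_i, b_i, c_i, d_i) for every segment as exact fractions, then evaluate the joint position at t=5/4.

Δ: Δ0=-4, Δ1=5
row 1: diag=4, rhs=54; c'=1/4, d'=27/2
back: M1=27/2
M: M0=0, M1=27/2, M2=0
seg 0: a=1, c=M0/2=0, d=(M1−M0)/(6·1)=9/4, b=Δ0−h0·(2M0+M1)/6=-25/4
seg 1: a=-3, c=M1/2=27/4, d=(M2−M1)/(6·1)=-9/4, b=Δ1−h1·(2M1+M2)/6=1/2
t_q=5/4 → seg 1, τ=1/4; S=-3+1/2·τ+27/4·τ²+-9/4·τ³=-637/256

  seg 0: a=1 b=-25/4 c=0 d=9/4
  seg 1: a=-3 b=1/2 c=27/4 d=-9/4
S(5/4) = -637/256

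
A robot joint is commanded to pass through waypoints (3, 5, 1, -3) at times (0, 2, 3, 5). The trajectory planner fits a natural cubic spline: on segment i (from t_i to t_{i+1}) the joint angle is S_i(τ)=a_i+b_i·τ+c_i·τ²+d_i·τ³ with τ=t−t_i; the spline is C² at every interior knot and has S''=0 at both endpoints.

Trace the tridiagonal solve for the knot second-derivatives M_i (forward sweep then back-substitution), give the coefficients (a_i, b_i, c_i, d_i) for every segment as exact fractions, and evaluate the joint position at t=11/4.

  seg 0: a=3 b=99/35 c=0 d=-16/35
  seg 1: a=5 b=-93/35 c=-96/35 d=7/5
  seg 2: a=1 b=-138/35 c=51/35 d=-17/70
S(11/4) = 4603/2240

Δ: Δ0=1, Δ1=-4, Δ2=-2
row 1: diag=6, rhs=-30; c'=1/6, d'=-5
row 2: denom=6−1·1/6=35/6; d'=(12−1·-5)/(35/6)=102/35
back: M2=102/35
back: M1=-5−1/6·102/35=-192/35
M: M0=0, M1=-192/35, M2=102/35, M3=0
seg 0: a=3, c=M0/2=0, d=(M1−M0)/(6·2)=-16/35, b=Δ0−h0·(2M0+M1)/6=99/35
seg 1: a=5, c=M1/2=-96/35, d=(M2−M1)/(6·1)=7/5, b=Δ1−h1·(2M1+M2)/6=-93/35
seg 2: a=1, c=M2/2=51/35, d=(M3−M2)/(6·2)=-17/70, b=Δ2−h2·(2M2+M3)/6=-138/35
t_q=11/4 → seg 1, τ=3/4; S=5+-93/35·τ+-96/35·τ²+7/5·τ³=4603/2240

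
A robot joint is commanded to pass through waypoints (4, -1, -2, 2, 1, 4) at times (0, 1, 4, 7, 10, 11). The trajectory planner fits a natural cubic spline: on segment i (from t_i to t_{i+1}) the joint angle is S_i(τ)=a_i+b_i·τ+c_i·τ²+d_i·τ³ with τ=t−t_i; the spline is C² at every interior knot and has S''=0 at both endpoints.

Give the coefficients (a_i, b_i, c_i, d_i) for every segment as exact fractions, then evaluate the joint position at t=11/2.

Δ: Δ0=-5, Δ1=-1/3, Δ2=4/3, Δ3=-1/3, Δ4=3
row 1: diag=8, rhs=28; c'=3/8, d'=7/2
row 2: denom=12−3·3/8=87/8; d'=(10−3·7/2)/(87/8)=-4/87
row 3: denom=12−3·8/29=324/29; d'=(-10−3·-4/87)/(324/29)=-143/162
row 4: denom=8−3·29/108=259/36; d'=(20−3·-143/162)/(259/36)=2446/777
back: M4=2446/777
back: M3=-143/162−29/108·2446/777=-4028/2331
back: M2=-4/87−8/29·-4028/2331=1004/2331
back: M1=7/2−3/8·1004/2331=2594/777
M: M0=0, M1=2594/777, M2=1004/2331, M3=-4028/2331, M4=2446/777, M5=0
seg 0: a=4, c=M0/2=0, d=(M1−M0)/(6·1)=1297/2331, b=Δ0−h0·(2M0+M1)/6=-12952/2331
seg 1: a=-1, c=M1/2=1297/777, d=(M2−M1)/(6·3)=-3389/20979, b=Δ1−h1·(2M1+M2)/6=-9061/2331
seg 2: a=-2, c=M2/2=502/2331, d=(M3−M2)/(6·3)=-68/567, b=Δ2−h2·(2M2+M3)/6=4118/2331
seg 3: a=2, c=M3/2=-2014/2331, d=(M4−M3)/(6·3)=5683/20979, b=Δ3−h3·(2M3+M4)/6=-418/2331
seg 4: a=1, c=M4/2=1223/777, d=(M5−M4)/(6·1)=-1223/2331, b=Δ4−h4·(2M4+M5)/6=4547/2331
t_q=11/2 → seg 2, τ=3/2; S=-2+4118/2331·τ+502/2331·τ²+-68/567·τ³=27/37

  seg 0: a=4 b=-12952/2331 c=0 d=1297/2331
  seg 1: a=-1 b=-9061/2331 c=1297/777 d=-3389/20979
  seg 2: a=-2 b=4118/2331 c=502/2331 d=-68/567
  seg 3: a=2 b=-418/2331 c=-2014/2331 d=5683/20979
  seg 4: a=1 b=4547/2331 c=1223/777 d=-1223/2331
S(11/2) = 27/37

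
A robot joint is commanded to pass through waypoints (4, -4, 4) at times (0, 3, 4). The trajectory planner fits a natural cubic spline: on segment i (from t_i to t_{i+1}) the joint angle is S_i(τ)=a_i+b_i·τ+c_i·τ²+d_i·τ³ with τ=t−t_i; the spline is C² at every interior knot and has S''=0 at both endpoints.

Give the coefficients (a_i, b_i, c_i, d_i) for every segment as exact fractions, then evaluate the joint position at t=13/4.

  seg 0: a=4 b=-20/3 c=0 d=4/9
  seg 1: a=-4 b=16/3 c=4 d=-4/3
S(13/4) = -39/16

Δ: Δ0=-8/3, Δ1=8
row 1: diag=8, rhs=64; c'=1/8, d'=8
back: M1=8
M: M0=0, M1=8, M2=0
seg 0: a=4, c=M0/2=0, d=(M1−M0)/(6·3)=4/9, b=Δ0−h0·(2M0+M1)/6=-20/3
seg 1: a=-4, c=M1/2=4, d=(M2−M1)/(6·1)=-4/3, b=Δ1−h1·(2M1+M2)/6=16/3
t_q=13/4 → seg 1, τ=1/4; S=-4+16/3·τ+4·τ²+-4/3·τ³=-39/16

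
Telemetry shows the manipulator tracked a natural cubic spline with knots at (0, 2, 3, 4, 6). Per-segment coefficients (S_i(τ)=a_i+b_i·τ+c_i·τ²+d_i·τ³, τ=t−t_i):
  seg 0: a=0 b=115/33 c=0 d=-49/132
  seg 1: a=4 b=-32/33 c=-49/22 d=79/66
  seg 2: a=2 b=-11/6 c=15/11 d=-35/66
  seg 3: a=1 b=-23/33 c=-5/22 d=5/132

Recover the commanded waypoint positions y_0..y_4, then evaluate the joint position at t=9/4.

y_0=0 y_1=4 y_2=2 y_3=1 y_4=-1
S(9/4) = 5121/1408

y_0 = S_0(0) = a_0 = 0
y_1 = S_1(0) = a_1 = 4
y_2 = S_2(0) = a_2 = 2
y_3 = S_3(0) = a_3 = 1
y_4 = S_3(2) = -1
t_q=9/4 is in segment 1 (τ=1/4); S_1(τ)=5121/1408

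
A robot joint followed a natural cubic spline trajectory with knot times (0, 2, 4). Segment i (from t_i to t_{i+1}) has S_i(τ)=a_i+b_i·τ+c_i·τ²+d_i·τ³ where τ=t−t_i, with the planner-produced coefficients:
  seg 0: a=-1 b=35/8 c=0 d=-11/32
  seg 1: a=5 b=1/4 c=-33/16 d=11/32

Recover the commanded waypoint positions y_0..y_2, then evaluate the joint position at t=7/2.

y_0 = S_0(0) = a_0 = -1
y_1 = S_1(0) = a_1 = 5
y_2 = S_1(2) = 0
t_q=7/2 is in segment 1 (τ=3/2); S_1(τ)=485/256

y_0=-1 y_1=5 y_2=0
S(7/2) = 485/256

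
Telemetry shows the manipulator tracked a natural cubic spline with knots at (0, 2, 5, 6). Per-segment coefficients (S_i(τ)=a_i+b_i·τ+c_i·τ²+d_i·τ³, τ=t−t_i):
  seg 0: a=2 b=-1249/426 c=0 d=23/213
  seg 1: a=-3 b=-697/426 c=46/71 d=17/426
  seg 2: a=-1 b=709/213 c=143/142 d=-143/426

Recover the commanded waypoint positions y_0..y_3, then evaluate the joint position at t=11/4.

y_0=2 y_1=-3 y_2=-1 y_3=3
S(11/4) = -34951/9088

y_0 = S_0(0) = a_0 = 2
y_1 = S_1(0) = a_1 = -3
y_2 = S_2(0) = a_2 = -1
y_3 = S_2(1) = 3
t_q=11/4 is in segment 1 (τ=3/4); S_1(τ)=-34951/9088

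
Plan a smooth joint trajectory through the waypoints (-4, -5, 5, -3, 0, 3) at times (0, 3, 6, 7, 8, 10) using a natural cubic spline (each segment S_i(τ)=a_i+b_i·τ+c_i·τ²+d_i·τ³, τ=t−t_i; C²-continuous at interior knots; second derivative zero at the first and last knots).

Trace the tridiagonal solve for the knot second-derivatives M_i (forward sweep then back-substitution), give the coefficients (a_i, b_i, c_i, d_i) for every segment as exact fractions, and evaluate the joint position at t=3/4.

  seg 0: a=-4 b=-3703/1286 c=0 d=9823/34722
  seg 1: a=-5 b=3060/643 c=9823/3858 d=-34969/34722
  seg 2: a=5 b=-9203/1286 c=-4191/643 d=7297/1286
  seg 3: a=-3 b=-2038/643 c=13509/1286 d=-5575/1286
  seg 4: a=0 b=6217/1286 c=-1608/643 d=268/643
S(3/4) = -497137/82304

Δ: Δ0=-1/3, Δ1=10/3, Δ2=-8, Δ3=3, Δ4=3/2
row 1: diag=12, rhs=22; c'=1/4, d'=11/6
row 2: denom=8−3·1/4=29/4; d'=(-68−3·11/6)/(29/4)=-294/29
row 3: denom=4−1·4/29=112/29; d'=(66−1·-294/29)/(112/29)=138/7
row 4: denom=6−1·29/112=643/112; d'=(-9−1·138/7)/(643/112)=-3216/643
back: M4=-3216/643
back: M3=138/7−29/112·-3216/643=13509/643
back: M2=-294/29−4/29·13509/643=-8382/643
back: M1=11/6−1/4·-8382/643=9823/1929
M: M0=0, M1=9823/1929, M2=-8382/643, M3=13509/643, M4=-3216/643, M5=0
seg 0: a=-4, c=M0/2=0, d=(M1−M0)/(6·3)=9823/34722, b=Δ0−h0·(2M0+M1)/6=-3703/1286
seg 1: a=-5, c=M1/2=9823/3858, d=(M2−M1)/(6·3)=-34969/34722, b=Δ1−h1·(2M1+M2)/6=3060/643
seg 2: a=5, c=M2/2=-4191/643, d=(M3−M2)/(6·1)=7297/1286, b=Δ2−h2·(2M2+M3)/6=-9203/1286
seg 3: a=-3, c=M3/2=13509/1286, d=(M4−M3)/(6·1)=-5575/1286, b=Δ3−h3·(2M3+M4)/6=-2038/643
seg 4: a=0, c=M4/2=-1608/643, d=(M5−M4)/(6·2)=268/643, b=Δ4−h4·(2M4+M5)/6=6217/1286
t_q=3/4 → seg 0, τ=3/4; S=-4+-3703/1286·τ+0·τ²+9823/34722·τ³=-497137/82304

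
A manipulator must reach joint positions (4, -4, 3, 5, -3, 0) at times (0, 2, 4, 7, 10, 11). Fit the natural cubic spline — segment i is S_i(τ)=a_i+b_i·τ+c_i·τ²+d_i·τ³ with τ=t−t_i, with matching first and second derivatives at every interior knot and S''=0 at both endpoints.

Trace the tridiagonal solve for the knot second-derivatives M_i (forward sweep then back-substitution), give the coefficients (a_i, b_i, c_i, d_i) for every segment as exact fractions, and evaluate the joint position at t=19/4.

Δ: Δ0=-4, Δ1=7/2, Δ2=2/3, Δ3=-8/3, Δ4=3
row 1: diag=8, rhs=45; c'=1/4, d'=45/8
row 2: denom=10−2·1/4=19/2; d'=(-17−2·45/8)/(19/2)=-113/38
row 3: denom=12−3·6/19=210/19; d'=(-20−3·-113/38)/(210/19)=-421/420
row 4: denom=8−3·19/70=503/70; d'=(34−3·-421/420)/(503/70)=5181/1006
back: M4=5181/1006
back: M3=-421/420−19/70·5181/1006=-3622/1509
back: M2=-113/38−6/19·-3622/1509=-2229/1006
back: M1=45/8−1/4·-2229/1006=3108/503
M: M0=0, M1=3108/503, M2=-2229/1006, M3=-3622/1509, M4=5181/1006, M5=0
seg 0: a=4, c=M0/2=0, d=(M1−M0)/(6·2)=259/503, b=Δ0−h0·(2M0+M1)/6=-3048/503
seg 1: a=-4, c=M1/2=1554/503, d=(M2−M1)/(6·2)=-2815/4024, b=Δ1−h1·(2M1+M2)/6=60/503
seg 2: a=3, c=M2/2=-2229/2012, d=(M3−M2)/(6·3)=-557/54324, b=Δ2−h2·(2M2+M3)/6=4107/1006
seg 3: a=5, c=M3/2=-1811/1509, d=(M4−M3)/(6·3)=22787/54324, b=Δ3−h3·(2M3+M4)/6=-5717/2012
seg 4: a=-3, c=M4/2=5181/2012, d=(M5−M4)/(6·1)=-1727/2012, b=Δ4−h4·(2M4+M5)/6=1291/1006
t_q=19/4 → seg 2, τ=3/4; S=3+4107/1006·τ+-2229/2012·τ²+-557/54324·τ³=699775/128768

  seg 0: a=4 b=-3048/503 c=0 d=259/503
  seg 1: a=-4 b=60/503 c=1554/503 d=-2815/4024
  seg 2: a=3 b=4107/1006 c=-2229/2012 d=-557/54324
  seg 3: a=5 b=-5717/2012 c=-1811/1509 d=22787/54324
  seg 4: a=-3 b=1291/1006 c=5181/2012 d=-1727/2012
S(19/4) = 699775/128768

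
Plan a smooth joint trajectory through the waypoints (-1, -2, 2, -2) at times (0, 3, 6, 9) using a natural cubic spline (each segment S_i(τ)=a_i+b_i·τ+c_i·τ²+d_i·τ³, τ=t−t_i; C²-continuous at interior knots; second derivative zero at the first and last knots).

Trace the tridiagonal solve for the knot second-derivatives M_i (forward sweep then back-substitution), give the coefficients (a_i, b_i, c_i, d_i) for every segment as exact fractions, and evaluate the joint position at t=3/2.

Δ: Δ0=-1/3, Δ1=4/3, Δ2=-4/3
row 1: diag=12, rhs=10; c'=1/4, d'=5/6
row 2: denom=12−3·1/4=45/4; d'=(-16−3·5/6)/(45/4)=-74/45
back: M2=-74/45
back: M1=5/6−1/4·-74/45=56/45
M: M0=0, M1=56/45, M2=-74/45, M3=0
seg 0: a=-1, c=M0/2=0, d=(M1−M0)/(6·3)=28/405, b=Δ0−h0·(2M0+M1)/6=-43/45
seg 1: a=-2, c=M1/2=28/45, d=(M2−M1)/(6·3)=-13/81, b=Δ1−h1·(2M1+M2)/6=41/45
seg 2: a=2, c=M2/2=-37/45, d=(M3−M2)/(6·3)=37/405, b=Δ2−h2·(2M2+M3)/6=14/45
t_q=3/2 → seg 0, τ=3/2; S=-1+-43/45·τ+0·τ²+28/405·τ³=-11/5

  seg 0: a=-1 b=-43/45 c=0 d=28/405
  seg 1: a=-2 b=41/45 c=28/45 d=-13/81
  seg 2: a=2 b=14/45 c=-37/45 d=37/405
S(3/2) = -11/5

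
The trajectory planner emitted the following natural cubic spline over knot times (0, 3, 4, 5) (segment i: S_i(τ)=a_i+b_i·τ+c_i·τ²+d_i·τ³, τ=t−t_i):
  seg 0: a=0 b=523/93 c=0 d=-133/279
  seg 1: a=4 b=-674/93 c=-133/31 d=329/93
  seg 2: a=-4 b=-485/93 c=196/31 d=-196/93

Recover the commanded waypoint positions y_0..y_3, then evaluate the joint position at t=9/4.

y_0 = S_0(0) = a_0 = 0
y_1 = S_1(0) = a_1 = 4
y_2 = S_2(0) = a_2 = -4
y_3 = S_2(1) = -5
t_q=9/4 is in segment 0 (τ=9/4); S_0(τ)=14331/1984

y_0=0 y_1=4 y_2=-4 y_3=-5
S(9/4) = 14331/1984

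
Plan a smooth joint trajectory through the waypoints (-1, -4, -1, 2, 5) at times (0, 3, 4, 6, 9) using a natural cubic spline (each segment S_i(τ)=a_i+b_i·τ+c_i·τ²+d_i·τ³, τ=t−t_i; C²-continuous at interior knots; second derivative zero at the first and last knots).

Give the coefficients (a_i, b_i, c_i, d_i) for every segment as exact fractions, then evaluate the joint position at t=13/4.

Δ: Δ0=-1, Δ1=3, Δ2=3/2, Δ3=1
row 1: diag=8, rhs=24; c'=1/8, d'=3
row 2: denom=6−1·1/8=47/8; d'=(-9−1·3)/(47/8)=-96/47
row 3: denom=10−2·16/47=438/47; d'=(-3−2·-96/47)/(438/47)=17/146
back: M3=17/146
back: M2=-96/47−16/47·17/146=-152/73
back: M1=3−1/8·-152/73=238/73
M: M0=0, M1=238/73, M2=-152/73, M3=17/146, M4=0
seg 0: a=-1, c=M0/2=0, d=(M1−M0)/(6·3)=119/657, b=Δ0−h0·(2M0+M1)/6=-192/73
seg 1: a=-4, c=M1/2=119/73, d=(M2−M1)/(6·1)=-65/73, b=Δ1−h1·(2M1+M2)/6=165/73
seg 2: a=-1, c=M2/2=-76/73, d=(M3−M2)/(6·2)=107/584, b=Δ2−h2·(2M2+M3)/6=208/73
seg 3: a=2, c=M3/2=17/292, d=(M4−M3)/(6·3)=-17/2628, b=Δ3−h3·(2M3+M4)/6=129/146
t_q=13/4 → seg 1, τ=1/4; S=-4+165/73·τ+119/73·τ²+-65/73·τ³=-15637/4672

  seg 0: a=-1 b=-192/73 c=0 d=119/657
  seg 1: a=-4 b=165/73 c=119/73 d=-65/73
  seg 2: a=-1 b=208/73 c=-76/73 d=107/584
  seg 3: a=2 b=129/146 c=17/292 d=-17/2628
S(13/4) = -15637/4672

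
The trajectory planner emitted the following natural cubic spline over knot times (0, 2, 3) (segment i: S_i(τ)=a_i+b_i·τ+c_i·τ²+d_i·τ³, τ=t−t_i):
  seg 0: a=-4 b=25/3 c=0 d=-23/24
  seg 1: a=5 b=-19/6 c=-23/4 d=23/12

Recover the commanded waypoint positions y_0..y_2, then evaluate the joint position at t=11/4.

y_0=-4 y_1=5 y_2=-2
S(11/4) = 51/256

y_0 = S_0(0) = a_0 = -4
y_1 = S_1(0) = a_1 = 5
y_2 = S_1(1) = -2
t_q=11/4 is in segment 1 (τ=3/4); S_1(τ)=51/256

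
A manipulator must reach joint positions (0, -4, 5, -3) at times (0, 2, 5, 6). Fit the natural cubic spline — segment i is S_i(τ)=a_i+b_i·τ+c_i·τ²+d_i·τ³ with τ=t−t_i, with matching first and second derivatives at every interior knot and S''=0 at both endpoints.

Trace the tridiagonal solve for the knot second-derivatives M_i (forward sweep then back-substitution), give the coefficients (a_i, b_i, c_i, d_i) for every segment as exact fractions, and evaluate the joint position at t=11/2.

Δ: Δ0=-2, Δ1=3, Δ2=-8
row 1: diag=10, rhs=30; c'=3/10, d'=3
row 2: denom=8−3·3/10=71/10; d'=(-66−3·3)/(71/10)=-750/71
back: M2=-750/71
back: M1=3−3/10·-750/71=438/71
M: M0=0, M1=438/71, M2=-750/71, M3=0
seg 0: a=0, c=M0/2=0, d=(M1−M0)/(6·2)=73/142, b=Δ0−h0·(2M0+M1)/6=-288/71
seg 1: a=-4, c=M1/2=219/71, d=(M2−M1)/(6·3)=-66/71, b=Δ1−h1·(2M1+M2)/6=150/71
seg 2: a=5, c=M2/2=-375/71, d=(M3−M2)/(6·1)=125/71, b=Δ2−h2·(2M2+M3)/6=-318/71
t_q=11/2 → seg 2, τ=1/2; S=5+-318/71·τ+-375/71·τ²+125/71·τ³=943/568

  seg 0: a=0 b=-288/71 c=0 d=73/142
  seg 1: a=-4 b=150/71 c=219/71 d=-66/71
  seg 2: a=5 b=-318/71 c=-375/71 d=125/71
S(11/2) = 943/568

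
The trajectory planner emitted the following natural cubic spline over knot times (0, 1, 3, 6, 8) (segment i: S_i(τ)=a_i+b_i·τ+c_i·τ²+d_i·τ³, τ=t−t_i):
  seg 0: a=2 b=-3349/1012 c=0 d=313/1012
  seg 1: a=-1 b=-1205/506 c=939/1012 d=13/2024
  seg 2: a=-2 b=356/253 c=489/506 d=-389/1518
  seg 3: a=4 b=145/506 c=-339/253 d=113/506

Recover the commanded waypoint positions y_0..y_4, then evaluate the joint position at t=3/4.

y_0 = S_0(0) = a_0 = 2
y_1 = S_1(0) = a_1 = -1
y_2 = S_2(0) = a_2 = -2
y_3 = S_3(0) = a_3 = 4
y_4 = S_3(2) = 1
t_q=3/4 is in segment 0 (τ=3/4); S_0(τ)=-22765/64768

y_0=2 y_1=-1 y_2=-2 y_3=4 y_4=1
S(3/4) = -22765/64768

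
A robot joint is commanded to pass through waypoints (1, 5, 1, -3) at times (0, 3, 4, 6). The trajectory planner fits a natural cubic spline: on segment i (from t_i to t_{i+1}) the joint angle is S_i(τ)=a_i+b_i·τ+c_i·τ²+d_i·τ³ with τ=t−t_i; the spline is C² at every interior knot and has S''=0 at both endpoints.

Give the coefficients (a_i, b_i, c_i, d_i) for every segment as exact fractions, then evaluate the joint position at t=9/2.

Δ: Δ0=4/3, Δ1=-4, Δ2=-2
row 1: diag=8, rhs=-32; c'=1/8, d'=-4
row 2: denom=6−1·1/8=47/8; d'=(12−1·-4)/(47/8)=128/47
back: M2=128/47
back: M1=-4−1/8·128/47=-204/47
M: M0=0, M1=-204/47, M2=128/47, M3=0
seg 0: a=1, c=M0/2=0, d=(M1−M0)/(6·3)=-34/141, b=Δ0−h0·(2M0+M1)/6=494/141
seg 1: a=5, c=M1/2=-102/47, d=(M2−M1)/(6·1)=166/141, b=Δ1−h1·(2M1+M2)/6=-424/141
seg 2: a=1, c=M2/2=64/47, d=(M3−M2)/(6·2)=-32/141, b=Δ2−h2·(2M2+M3)/6=-538/141
t_q=9/2 → seg 2, τ=1/2; S=1+-538/141·τ+64/47·τ²+-32/141·τ³=-28/47

  seg 0: a=1 b=494/141 c=0 d=-34/141
  seg 1: a=5 b=-424/141 c=-102/47 d=166/141
  seg 2: a=1 b=-538/141 c=64/47 d=-32/141
S(9/2) = -28/47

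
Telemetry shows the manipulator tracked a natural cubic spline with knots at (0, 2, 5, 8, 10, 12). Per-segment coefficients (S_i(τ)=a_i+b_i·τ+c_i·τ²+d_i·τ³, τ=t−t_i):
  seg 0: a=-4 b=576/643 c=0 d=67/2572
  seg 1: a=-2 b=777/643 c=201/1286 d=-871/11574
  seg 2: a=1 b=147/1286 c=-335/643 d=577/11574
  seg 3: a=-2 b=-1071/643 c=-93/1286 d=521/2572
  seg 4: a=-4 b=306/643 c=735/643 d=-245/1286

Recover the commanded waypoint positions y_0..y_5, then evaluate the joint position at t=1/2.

y_0 = S_0(0) = a_0 = -4
y_1 = S_1(0) = a_1 = -2
y_2 = S_2(0) = a_2 = 1
y_3 = S_3(0) = a_3 = -2
y_4 = S_4(0) = a_4 = -4
y_5 = S_4(2) = 0
t_q=1/2 is in segment 0 (τ=1/2); S_0(τ)=-73021/20576

y_0=-4 y_1=-2 y_2=1 y_3=-2 y_4=-4 y_5=0
S(1/2) = -73021/20576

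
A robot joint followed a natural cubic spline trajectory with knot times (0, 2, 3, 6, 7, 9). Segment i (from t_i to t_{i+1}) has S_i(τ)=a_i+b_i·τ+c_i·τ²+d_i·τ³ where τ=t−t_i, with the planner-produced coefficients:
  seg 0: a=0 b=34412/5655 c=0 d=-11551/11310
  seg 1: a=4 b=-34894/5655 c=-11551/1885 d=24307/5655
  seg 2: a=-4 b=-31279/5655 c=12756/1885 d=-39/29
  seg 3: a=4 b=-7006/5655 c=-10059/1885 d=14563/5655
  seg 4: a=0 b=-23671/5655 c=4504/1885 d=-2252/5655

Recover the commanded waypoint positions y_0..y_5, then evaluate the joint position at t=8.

y_0 = S_0(0) = a_0 = 0
y_1 = S_1(0) = a_1 = 4
y_2 = S_2(0) = a_2 = -4
y_3 = S_3(0) = a_3 = 4
y_4 = S_4(0) = a_4 = 0
y_5 = S_4(2) = -2
t_q=8 is in segment 4 (τ=1); S_4(τ)=-4137/1885

y_0=0 y_1=4 y_2=-4 y_3=4 y_4=0 y_5=-2
S(8) = -4137/1885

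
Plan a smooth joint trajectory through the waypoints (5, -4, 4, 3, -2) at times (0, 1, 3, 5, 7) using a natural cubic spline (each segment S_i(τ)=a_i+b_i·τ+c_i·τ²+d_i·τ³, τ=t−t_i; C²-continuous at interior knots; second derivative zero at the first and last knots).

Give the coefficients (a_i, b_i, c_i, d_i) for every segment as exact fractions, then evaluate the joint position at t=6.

  seg 0: a=5 b=-949/82 c=0 d=211/82
  seg 1: a=-4 b=-158/41 c=633/82 d=-311/164
  seg 2: a=4 b=175/41 c=-150/41 d=209/328
  seg 3: a=3 b=-223/82 c=27/164 d=-9/328
S(6) = 137/328

Δ: Δ0=-9, Δ1=4, Δ2=-1/2, Δ3=-5/2
row 1: diag=6, rhs=78; c'=1/3, d'=13
row 2: denom=8−2·1/3=22/3; d'=(-27−2·13)/(22/3)=-159/22
row 3: denom=8−2·3/11=82/11; d'=(-12−2·-159/22)/(82/11)=27/82
back: M3=27/82
back: M2=-159/22−3/11·27/82=-300/41
back: M1=13−1/3·-300/41=633/41
M: M0=0, M1=633/41, M2=-300/41, M3=27/82, M4=0
seg 0: a=5, c=M0/2=0, d=(M1−M0)/(6·1)=211/82, b=Δ0−h0·(2M0+M1)/6=-949/82
seg 1: a=-4, c=M1/2=633/82, d=(M2−M1)/(6·2)=-311/164, b=Δ1−h1·(2M1+M2)/6=-158/41
seg 2: a=4, c=M2/2=-150/41, d=(M3−M2)/(6·2)=209/328, b=Δ2−h2·(2M2+M3)/6=175/41
seg 3: a=3, c=M3/2=27/164, d=(M4−M3)/(6·2)=-9/328, b=Δ3−h3·(2M3+M4)/6=-223/82
t_q=6 → seg 3, τ=1; S=3+-223/82·τ+27/164·τ²+-9/328·τ³=137/328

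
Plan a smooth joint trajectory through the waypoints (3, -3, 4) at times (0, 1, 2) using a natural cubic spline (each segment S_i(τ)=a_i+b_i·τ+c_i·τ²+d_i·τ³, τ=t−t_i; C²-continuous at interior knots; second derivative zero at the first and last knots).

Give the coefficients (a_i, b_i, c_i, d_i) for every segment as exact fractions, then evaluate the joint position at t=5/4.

  seg 0: a=3 b=-37/4 c=0 d=13/4
  seg 1: a=-3 b=1/2 c=39/4 d=-13/4
S(5/4) = -593/256

Δ: Δ0=-6, Δ1=7
row 1: diag=4, rhs=78; c'=1/4, d'=39/2
back: M1=39/2
M: M0=0, M1=39/2, M2=0
seg 0: a=3, c=M0/2=0, d=(M1−M0)/(6·1)=13/4, b=Δ0−h0·(2M0+M1)/6=-37/4
seg 1: a=-3, c=M1/2=39/4, d=(M2−M1)/(6·1)=-13/4, b=Δ1−h1·(2M1+M2)/6=1/2
t_q=5/4 → seg 1, τ=1/4; S=-3+1/2·τ+39/4·τ²+-13/4·τ³=-593/256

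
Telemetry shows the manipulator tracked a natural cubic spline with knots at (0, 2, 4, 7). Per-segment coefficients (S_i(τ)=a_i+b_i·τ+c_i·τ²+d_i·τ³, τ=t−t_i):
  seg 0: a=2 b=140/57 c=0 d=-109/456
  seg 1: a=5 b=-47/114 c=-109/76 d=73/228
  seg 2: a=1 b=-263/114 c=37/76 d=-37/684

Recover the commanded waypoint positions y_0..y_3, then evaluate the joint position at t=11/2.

y_0=2 y_1=5 y_2=1 y_3=-3
S(11/2) = -941/608

y_0 = S_0(0) = a_0 = 2
y_1 = S_1(0) = a_1 = 5
y_2 = S_2(0) = a_2 = 1
y_3 = S_2(3) = -3
t_q=11/2 is in segment 2 (τ=3/2); S_2(τ)=-941/608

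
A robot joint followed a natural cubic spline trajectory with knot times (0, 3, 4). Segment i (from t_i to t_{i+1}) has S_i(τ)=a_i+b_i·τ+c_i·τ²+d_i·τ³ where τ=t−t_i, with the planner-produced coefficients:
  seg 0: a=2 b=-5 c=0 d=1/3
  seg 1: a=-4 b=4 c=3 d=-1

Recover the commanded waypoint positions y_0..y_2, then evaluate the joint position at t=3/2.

y_0=2 y_1=-4 y_2=2
S(3/2) = -35/8

y_0 = S_0(0) = a_0 = 2
y_1 = S_1(0) = a_1 = -4
y_2 = S_1(1) = 2
t_q=3/2 is in segment 0 (τ=3/2); S_0(τ)=-35/8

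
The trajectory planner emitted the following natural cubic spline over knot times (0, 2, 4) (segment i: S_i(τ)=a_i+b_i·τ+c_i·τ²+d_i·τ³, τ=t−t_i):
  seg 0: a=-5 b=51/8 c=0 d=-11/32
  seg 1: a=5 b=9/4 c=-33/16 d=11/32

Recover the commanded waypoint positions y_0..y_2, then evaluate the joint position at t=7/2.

y_0=-5 y_1=5 y_2=4
S(7/2) = 1253/256

y_0 = S_0(0) = a_0 = -5
y_1 = S_1(0) = a_1 = 5
y_2 = S_1(2) = 4
t_q=7/2 is in segment 1 (τ=3/2); S_1(τ)=1253/256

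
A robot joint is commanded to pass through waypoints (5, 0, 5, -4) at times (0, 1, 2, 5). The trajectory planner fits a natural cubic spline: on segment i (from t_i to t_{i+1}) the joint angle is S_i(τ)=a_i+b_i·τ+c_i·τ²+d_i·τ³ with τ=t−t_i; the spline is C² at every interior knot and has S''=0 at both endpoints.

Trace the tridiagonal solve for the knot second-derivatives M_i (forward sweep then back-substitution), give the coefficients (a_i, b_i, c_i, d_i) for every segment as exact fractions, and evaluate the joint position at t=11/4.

Δ: Δ0=-5, Δ1=5, Δ2=-3
row 1: diag=4, rhs=60; c'=1/4, d'=15
row 2: denom=8−1·1/4=31/4; d'=(-48−1·15)/(31/4)=-252/31
back: M2=-252/31
back: M1=15−1/4·-252/31=528/31
M: M0=0, M1=528/31, M2=-252/31, M3=0
seg 0: a=5, c=M0/2=0, d=(M1−M0)/(6·1)=88/31, b=Δ0−h0·(2M0+M1)/6=-243/31
seg 1: a=0, c=M1/2=264/31, d=(M2−M1)/(6·1)=-130/31, b=Δ1−h1·(2M1+M2)/6=21/31
seg 2: a=5, c=M2/2=-126/31, d=(M3−M2)/(6·3)=14/31, b=Δ2−h2·(2M2+M3)/6=159/31
t_q=11/4 → seg 2, τ=3/4; S=5+159/31·τ+-126/31·τ²+14/31·τ³=6697/992

  seg 0: a=5 b=-243/31 c=0 d=88/31
  seg 1: a=0 b=21/31 c=264/31 d=-130/31
  seg 2: a=5 b=159/31 c=-126/31 d=14/31
S(11/4) = 6697/992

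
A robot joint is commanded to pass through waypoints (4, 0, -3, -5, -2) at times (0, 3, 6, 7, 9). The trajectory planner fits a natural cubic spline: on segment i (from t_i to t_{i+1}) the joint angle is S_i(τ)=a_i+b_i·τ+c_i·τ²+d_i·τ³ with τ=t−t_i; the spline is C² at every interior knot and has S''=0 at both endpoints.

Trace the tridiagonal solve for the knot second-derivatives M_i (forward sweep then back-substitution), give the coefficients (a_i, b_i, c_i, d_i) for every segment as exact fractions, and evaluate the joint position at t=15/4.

  seg 0: a=4 b=-325/204 c=0 d=53/1836
  seg 1: a=0 b=-83/102 c=53/204 d=-197/1836
  seg 2: a=-3 b=-439/204 c=-12/17 d=175/204
  seg 3: a=-5 b=-101/102 c=127/68 d=-127/408
S(15/4) = -2217/4352

Δ: Δ0=-4/3, Δ1=-1, Δ2=-2, Δ3=3/2
row 1: diag=12, rhs=2; c'=1/4, d'=1/6
row 2: denom=8−3·1/4=29/4; d'=(-6−3·1/6)/(29/4)=-26/29
row 3: denom=6−1·4/29=170/29; d'=(21−1·-26/29)/(170/29)=127/34
back: M3=127/34
back: M2=-26/29−4/29·127/34=-24/17
back: M1=1/6−1/4·-24/17=53/102
M: M0=0, M1=53/102, M2=-24/17, M3=127/34, M4=0
seg 0: a=4, c=M0/2=0, d=(M1−M0)/(6·3)=53/1836, b=Δ0−h0·(2M0+M1)/6=-325/204
seg 1: a=0, c=M1/2=53/204, d=(M2−M1)/(6·3)=-197/1836, b=Δ1−h1·(2M1+M2)/6=-83/102
seg 2: a=-3, c=M2/2=-12/17, d=(M3−M2)/(6·1)=175/204, b=Δ2−h2·(2M2+M3)/6=-439/204
seg 3: a=-5, c=M3/2=127/68, d=(M4−M3)/(6·2)=-127/408, b=Δ3−h3·(2M3+M4)/6=-101/102
t_q=15/4 → seg 1, τ=3/4; S=0+-83/102·τ+53/204·τ²+-197/1836·τ³=-2217/4352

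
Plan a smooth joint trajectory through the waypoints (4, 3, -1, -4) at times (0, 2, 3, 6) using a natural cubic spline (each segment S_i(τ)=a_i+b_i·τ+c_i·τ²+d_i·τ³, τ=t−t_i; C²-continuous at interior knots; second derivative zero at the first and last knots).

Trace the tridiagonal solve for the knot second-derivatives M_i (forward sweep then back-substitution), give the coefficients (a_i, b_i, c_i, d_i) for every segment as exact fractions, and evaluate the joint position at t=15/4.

  seg 0: a=4 b=77/94 c=0 d=-31/94
  seg 1: a=3 b=-295/94 c=-93/47 d=105/94
  seg 2: a=-1 b=-176/47 c=129/94 d=-43/282
S(15/4) = -18655/6016

Δ: Δ0=-1/2, Δ1=-4, Δ2=-1
row 1: diag=6, rhs=-21; c'=1/6, d'=-7/2
row 2: denom=8−1·1/6=47/6; d'=(18−1·-7/2)/(47/6)=129/47
back: M2=129/47
back: M1=-7/2−1/6·129/47=-186/47
M: M0=0, M1=-186/47, M2=129/47, M3=0
seg 0: a=4, c=M0/2=0, d=(M1−M0)/(6·2)=-31/94, b=Δ0−h0·(2M0+M1)/6=77/94
seg 1: a=3, c=M1/2=-93/47, d=(M2−M1)/(6·1)=105/94, b=Δ1−h1·(2M1+M2)/6=-295/94
seg 2: a=-1, c=M2/2=129/94, d=(M3−M2)/(6·3)=-43/282, b=Δ2−h2·(2M2+M3)/6=-176/47
t_q=15/4 → seg 2, τ=3/4; S=-1+-176/47·τ+129/94·τ²+-43/282·τ³=-18655/6016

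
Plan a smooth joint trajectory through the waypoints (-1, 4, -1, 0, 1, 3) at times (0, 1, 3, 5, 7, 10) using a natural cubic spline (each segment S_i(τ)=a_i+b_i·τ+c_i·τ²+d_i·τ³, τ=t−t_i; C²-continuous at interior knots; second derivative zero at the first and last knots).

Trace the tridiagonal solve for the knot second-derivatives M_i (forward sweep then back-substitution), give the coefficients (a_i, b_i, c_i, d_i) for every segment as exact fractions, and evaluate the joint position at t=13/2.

Δ: Δ0=5, Δ1=-5/2, Δ2=1/2, Δ3=1/2, Δ4=2/3
row 1: diag=6, rhs=-45; c'=1/3, d'=-15/2
row 2: denom=8−2·1/3=22/3; d'=(18−2·-15/2)/(22/3)=9/2
row 3: denom=8−2·3/11=82/11; d'=(0−2·9/2)/(82/11)=-99/82
row 4: denom=10−2·11/41=388/41; d'=(1−2·-99/82)/(388/41)=35/97
back: M4=35/97
back: M3=-99/82−11/41·35/97=-253/194
back: M2=9/2−3/11·-253/194=471/97
back: M1=-15/2−1/3·471/97=-1769/194
M: M0=0, M1=-1769/194, M2=471/97, M3=-253/194, M4=35/97, M5=0
seg 0: a=-1, c=M0/2=0, d=(M1−M0)/(6·1)=-1769/1164, b=Δ0−h0·(2M0+M1)/6=7589/1164
seg 1: a=4, c=M1/2=-1769/388, d=(M2−M1)/(6·2)=2711/2328, b=Δ1−h1·(2M1+M2)/6=1141/582
seg 2: a=-1, c=M2/2=471/194, d=(M3−M2)/(6·2)=-1195/2328, b=Δ2−h2·(2M2+M3)/6=-670/291
seg 3: a=0, c=M3/2=-253/388, d=(M4−M3)/(6·2)=323/2328, b=Δ3−h3·(2M3+M4)/6=727/582
seg 4: a=1, c=M4/2=35/194, d=(M5−M4)/(6·3)=-35/1746, b=Δ4−h4·(2M4+M5)/6=89/291
t_q=13/2 → seg 3, τ=3/2; S=0+727/582·τ+-253/388·τ²+323/2328·τ³=5431/6208

  seg 0: a=-1 b=7589/1164 c=0 d=-1769/1164
  seg 1: a=4 b=1141/582 c=-1769/388 d=2711/2328
  seg 2: a=-1 b=-670/291 c=471/194 d=-1195/2328
  seg 3: a=0 b=727/582 c=-253/388 d=323/2328
  seg 4: a=1 b=89/291 c=35/194 d=-35/1746
S(13/2) = 5431/6208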